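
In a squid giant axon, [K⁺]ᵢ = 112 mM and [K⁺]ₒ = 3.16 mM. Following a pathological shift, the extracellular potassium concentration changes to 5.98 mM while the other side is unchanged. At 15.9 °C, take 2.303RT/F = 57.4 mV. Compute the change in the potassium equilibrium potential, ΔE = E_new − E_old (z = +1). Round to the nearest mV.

16 mV

E_old = (57.4/1)·log₁₀(3.16/112) = -88.94 mV
E_new = (57.4/1)·log₁₀(5.98/112) = -73.04 mV
ΔE = -73.04 − (-88.94) = 15.90 mV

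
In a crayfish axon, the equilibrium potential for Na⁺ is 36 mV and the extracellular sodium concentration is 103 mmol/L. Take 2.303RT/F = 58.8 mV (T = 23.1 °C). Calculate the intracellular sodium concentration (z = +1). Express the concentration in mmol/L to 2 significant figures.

Nernst: E = (58.8/1) · log₁₀([out]/[in]), so log₁₀([out]/[in]) = 36.0 × 1 / 58.8 = 0.6122.
[out]/[in] = 10^(0.6122) = 4.095.
[in] = 103 / 4.095 = 25.15 mmol/L.

25 mmol/L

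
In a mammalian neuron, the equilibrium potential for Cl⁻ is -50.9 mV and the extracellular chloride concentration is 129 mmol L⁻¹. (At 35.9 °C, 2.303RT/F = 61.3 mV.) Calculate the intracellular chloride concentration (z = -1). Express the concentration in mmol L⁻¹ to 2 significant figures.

19 mmol L⁻¹

Nernst: E = (61.3/-1) · log₁₀([out]/[in]), so log₁₀([out]/[in]) = -50.9 × -1 / 61.3 = 0.8303.
[out]/[in] = 10^(0.8303) = 6.766.
[in] = 129 / 6.766 = 19.07 mmol L⁻¹.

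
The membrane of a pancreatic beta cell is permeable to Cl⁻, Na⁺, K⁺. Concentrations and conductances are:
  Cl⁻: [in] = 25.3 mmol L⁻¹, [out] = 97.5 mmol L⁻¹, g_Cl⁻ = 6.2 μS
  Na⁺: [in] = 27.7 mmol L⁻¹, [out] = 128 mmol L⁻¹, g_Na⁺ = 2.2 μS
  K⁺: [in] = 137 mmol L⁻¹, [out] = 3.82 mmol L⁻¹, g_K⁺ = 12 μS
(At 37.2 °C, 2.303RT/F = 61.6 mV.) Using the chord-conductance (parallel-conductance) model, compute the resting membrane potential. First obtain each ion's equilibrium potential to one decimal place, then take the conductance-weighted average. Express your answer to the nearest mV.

-63 mV

E_Cl⁻ = (61.6/-1)·log₁₀(97.5/25.3) = -36.1 mV
E_Na⁺ = (61.6/1)·log₁₀(128/27.7) = 40.9 mV
E_K⁺ = (61.6/1)·log₁₀(3.82/137) = -95.8 mV
Vm = (Σ gᵢEᵢ)/(Σ gᵢ) = (6.2·-36.1 + 2.2·40.9 + 12·-95.8) / (6.2 + 2.2 + 12)
= -1283.44 / 20.4 = -62.91 mV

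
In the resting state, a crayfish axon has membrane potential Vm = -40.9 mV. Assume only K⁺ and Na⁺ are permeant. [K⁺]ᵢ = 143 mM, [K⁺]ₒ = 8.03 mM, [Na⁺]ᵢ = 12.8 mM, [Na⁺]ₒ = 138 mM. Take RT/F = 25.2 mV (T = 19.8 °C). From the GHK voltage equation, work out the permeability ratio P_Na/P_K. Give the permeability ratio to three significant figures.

0.149

Let α = P_Na/P_K. GHK: Vm = 25.2·ln[(Kₒ + α·Naₒ)/(Kᵢ + α·Naᵢ)].
e^(Vm/25.2) = e^(-40.9/25.2) = 0.1973
So 0.1973·(Kᵢ + α·Naᵢ) = Kₒ + α·Naₒ → α = (0.1973·143.0 − 8.03) / (138.0 − 0.1973·12.8)
α = (28.21 − 8.03) / (138.0 − 2.525) = 20.18/135.5 = 0.149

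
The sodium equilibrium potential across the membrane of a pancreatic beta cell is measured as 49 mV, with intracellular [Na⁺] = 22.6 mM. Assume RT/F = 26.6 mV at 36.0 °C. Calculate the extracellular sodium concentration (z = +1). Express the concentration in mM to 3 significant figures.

143 mM

Nernst: E = (26.6/1) · ln([out]/[in]), so ln([out]/[in]) = 49.0 × 1 / 26.6 = 1.8421.
[out]/[in] = e^(1.8421) = 6.31.
[out] = 6.31 × 22.6 = 142.6 mM.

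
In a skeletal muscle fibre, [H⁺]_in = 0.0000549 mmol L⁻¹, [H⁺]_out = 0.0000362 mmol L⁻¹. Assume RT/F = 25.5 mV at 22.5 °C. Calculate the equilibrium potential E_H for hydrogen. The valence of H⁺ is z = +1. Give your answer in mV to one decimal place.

E = (25.5/z) · ln([H⁺]_out/[H⁺]_in) with z = +1.
= (25.5/1) · ln(0.0000362/0.0000549) = 25.50 · ln(0.6594)
= 25.50 · (-0.4165) = -10.62 mV

-10.6 mV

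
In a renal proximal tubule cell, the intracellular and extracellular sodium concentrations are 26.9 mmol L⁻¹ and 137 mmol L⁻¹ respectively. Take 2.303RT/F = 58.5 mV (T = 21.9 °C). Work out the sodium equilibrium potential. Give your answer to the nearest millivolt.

E = (58.5/z) · log₁₀([Na⁺]_out/[Na⁺]_in) with z = +1.
= (58.5/1) · log₁₀(137/26.9) = 58.50 · log₁₀(5.093)
= 58.50 · (0.7070) = 41.36 mV

41 mV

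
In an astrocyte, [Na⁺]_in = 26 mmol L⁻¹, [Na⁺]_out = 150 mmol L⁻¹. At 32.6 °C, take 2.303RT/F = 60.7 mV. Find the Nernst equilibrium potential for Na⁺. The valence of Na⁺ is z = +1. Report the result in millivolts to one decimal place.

E = (60.7/z) · log₁₀([Na⁺]_out/[Na⁺]_in) with z = +1.
= (60.7/1) · log₁₀(150/26) = 60.70 · log₁₀(5.769)
= 60.70 · (0.7611) = 46.20 mV

46.2 mV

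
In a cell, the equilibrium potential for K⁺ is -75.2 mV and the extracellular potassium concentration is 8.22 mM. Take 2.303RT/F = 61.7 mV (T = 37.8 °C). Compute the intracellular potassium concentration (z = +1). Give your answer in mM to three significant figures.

Nernst: E = (61.7/1) · log₁₀([out]/[in]), so log₁₀([out]/[in]) = -75.2 × 1 / 61.7 = -1.2188.
[out]/[in] = 10^(-1.2188) = 0.06042.
[in] = 8.22 / 0.06042 = 136 mM.

136 mM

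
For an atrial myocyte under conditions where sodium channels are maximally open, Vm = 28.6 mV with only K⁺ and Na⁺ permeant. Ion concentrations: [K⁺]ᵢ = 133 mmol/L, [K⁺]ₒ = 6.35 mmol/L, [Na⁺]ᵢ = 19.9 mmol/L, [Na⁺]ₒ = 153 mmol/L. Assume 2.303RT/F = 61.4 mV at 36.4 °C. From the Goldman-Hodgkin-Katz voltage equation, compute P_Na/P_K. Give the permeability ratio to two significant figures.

Let α = P_Na/P_K. GHK: Vm = 61.4·log₁₀[(Kₒ + α·Naₒ)/(Kᵢ + α·Naᵢ)].
10^(Vm/61.4) = 10^(28.6/61.4) = 2.9228
So 2.9228·(Kᵢ + α·Naᵢ) = Kₒ + α·Naₒ → α = (2.9228·133.0 − 6.35) / (153.0 − 2.9228·19.9)
α = (388.7 − 6.35) / (153.0 − 58.16) = 382.4/94.84 = 4.032

4.0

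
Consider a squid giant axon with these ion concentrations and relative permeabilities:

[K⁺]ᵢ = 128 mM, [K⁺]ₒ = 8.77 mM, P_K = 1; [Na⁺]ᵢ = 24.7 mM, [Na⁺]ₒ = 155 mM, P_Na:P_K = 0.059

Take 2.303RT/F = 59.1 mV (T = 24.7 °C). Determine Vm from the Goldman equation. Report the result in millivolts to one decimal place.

-50.8 mV

Vm = 59.1 · log₁₀[(Σ P·[cation]ₒ + Σ P·[anion]ᵢ) / (Σ P·[cation]ᵢ + Σ P·[anion]ₒ)]
Numerator = 1×8.77 + 0.059×155 = 17.91
Denominator = 1×128 + 0.059×24.7 = 129.5
Vm = 59.1 · log₁₀(0.13839) = 59.1 × (-0.8589) = -50.76 mV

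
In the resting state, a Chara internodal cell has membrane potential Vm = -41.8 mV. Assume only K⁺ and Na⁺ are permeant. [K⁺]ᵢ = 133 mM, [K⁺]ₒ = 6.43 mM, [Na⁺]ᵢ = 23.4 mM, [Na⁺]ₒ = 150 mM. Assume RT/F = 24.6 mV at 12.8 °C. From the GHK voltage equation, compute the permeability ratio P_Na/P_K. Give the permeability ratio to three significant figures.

0.123

Let α = P_Na/P_K. GHK: Vm = 24.6·ln[(Kₒ + α·Naₒ)/(Kᵢ + α·Naᵢ)].
e^(Vm/24.6) = e^(-41.8/24.6) = 0.18283
So 0.18283·(Kᵢ + α·Naᵢ) = Kₒ + α·Naₒ → α = (0.18283·133.0 − 6.43) / (150.0 − 0.18283·23.4)
α = (24.32 − 6.43) / (150.0 − 4.278) = 17.89/145.7 = 0.1227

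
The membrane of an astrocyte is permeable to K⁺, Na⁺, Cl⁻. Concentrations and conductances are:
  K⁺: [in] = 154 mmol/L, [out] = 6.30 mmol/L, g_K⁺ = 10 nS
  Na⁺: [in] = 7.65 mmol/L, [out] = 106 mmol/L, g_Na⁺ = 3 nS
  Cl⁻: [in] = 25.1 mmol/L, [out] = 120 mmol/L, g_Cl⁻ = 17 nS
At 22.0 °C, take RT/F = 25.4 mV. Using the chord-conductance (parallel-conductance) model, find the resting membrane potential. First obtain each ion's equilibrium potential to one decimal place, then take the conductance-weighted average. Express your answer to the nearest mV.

-43 mV

E_K⁺ = (25.4/1)·ln(6.30/154) = -81.2 mV
E_Na⁺ = (25.4/1)·ln(106/7.65) = 66.8 mV
E_Cl⁻ = (25.4/-1)·ln(120/25.1) = -39.7 mV
Vm = (Σ gᵢEᵢ)/(Σ gᵢ) = (10·-81.2 + 3·66.8 + 17·-39.7) / (10 + 3 + 17)
= -1286.50 / 30 = -42.88 mV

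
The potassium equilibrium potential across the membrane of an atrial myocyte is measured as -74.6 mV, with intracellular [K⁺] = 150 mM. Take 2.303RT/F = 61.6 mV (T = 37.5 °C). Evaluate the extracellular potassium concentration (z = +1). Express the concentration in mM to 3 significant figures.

9.23 mM

Nernst: E = (61.6/1) · log₁₀([out]/[in]), so log₁₀([out]/[in]) = -74.6 × 1 / 61.6 = -1.2110.
[out]/[in] = 10^(-1.2110) = 0.06151.
[out] = 0.06151 × 150 = 9.227 mM.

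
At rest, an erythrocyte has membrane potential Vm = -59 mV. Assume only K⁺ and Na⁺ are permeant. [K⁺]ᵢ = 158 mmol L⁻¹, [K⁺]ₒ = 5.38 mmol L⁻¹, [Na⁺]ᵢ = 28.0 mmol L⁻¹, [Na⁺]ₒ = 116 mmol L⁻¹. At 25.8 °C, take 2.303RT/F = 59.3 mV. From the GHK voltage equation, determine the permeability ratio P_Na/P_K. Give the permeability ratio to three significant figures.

Let α = P_Na/P_K. GHK: Vm = 59.3·log₁₀[(Kₒ + α·Naₒ)/(Kᵢ + α·Naᵢ)].
10^(Vm/59.3) = 10^(-59.0/59.3) = 0.10117
So 0.10117·(Kᵢ + α·Naᵢ) = Kₒ + α·Naₒ → α = (0.10117·158.0 − 5.38) / (116.0 − 0.10117·28.0)
α = (15.99 − 5.38) / (116.0 − 2.833) = 10.61/113.2 = 0.09371

0.0937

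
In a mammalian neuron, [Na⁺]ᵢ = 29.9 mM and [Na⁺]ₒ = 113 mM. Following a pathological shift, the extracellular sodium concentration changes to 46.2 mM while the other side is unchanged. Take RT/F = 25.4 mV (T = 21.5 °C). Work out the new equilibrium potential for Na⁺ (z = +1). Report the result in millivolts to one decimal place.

After the shift: [Na⁺]_out = 46.2, [Na⁺]_in = 29.9 mM.
E_new = (25.4/1)·ln(46.2/29.9) = 25.40 · (0.4351) = 11.05 mV

11.1 mV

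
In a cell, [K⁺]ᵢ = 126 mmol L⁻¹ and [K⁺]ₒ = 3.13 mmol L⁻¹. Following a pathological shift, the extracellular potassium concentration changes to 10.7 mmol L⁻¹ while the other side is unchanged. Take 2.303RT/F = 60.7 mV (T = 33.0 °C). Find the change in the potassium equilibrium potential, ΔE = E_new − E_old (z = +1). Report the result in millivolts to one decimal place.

E_old = (60.7/1)·log₁₀(3.13/126) = -97.41 mV
E_new = (60.7/1)·log₁₀(10.7/126) = -65.01 mV
ΔE = -65.01 − (-97.41) = 32.40 mV

32.4 mV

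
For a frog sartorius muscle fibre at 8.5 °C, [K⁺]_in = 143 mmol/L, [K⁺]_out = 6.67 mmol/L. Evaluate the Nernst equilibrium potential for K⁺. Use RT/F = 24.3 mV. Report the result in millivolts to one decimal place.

E = (24.3/z) · ln([K⁺]_out/[K⁺]_in) with z = +1.
= (24.3/1) · ln(6.67/143) = 24.30 · ln(0.04664)
= 24.30 · (-3.0652) = -74.48 mV

-74.5 mV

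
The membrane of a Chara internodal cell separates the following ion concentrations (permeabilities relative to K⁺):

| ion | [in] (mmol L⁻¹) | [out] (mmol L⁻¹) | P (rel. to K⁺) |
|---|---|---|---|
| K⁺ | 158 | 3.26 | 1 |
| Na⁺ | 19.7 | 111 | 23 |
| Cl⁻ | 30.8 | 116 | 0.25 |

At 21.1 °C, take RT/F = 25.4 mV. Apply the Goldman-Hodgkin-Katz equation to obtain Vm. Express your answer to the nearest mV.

35 mV

Vm = 25.4 · ln[(Σ P·[cation]ₒ + Σ P·[anion]ᵢ) / (Σ P·[cation]ᵢ + Σ P·[anion]ₒ)]
Numerator = 1×3.26 + 23×111 + 0.25×30.8 = 2564
Denominator = 1×158 + 23×19.7 + 0.25×116 = 640.1
Vm = 25.4 · ln(4.0056) = 25.4 × (1.3877) = 35.25 mV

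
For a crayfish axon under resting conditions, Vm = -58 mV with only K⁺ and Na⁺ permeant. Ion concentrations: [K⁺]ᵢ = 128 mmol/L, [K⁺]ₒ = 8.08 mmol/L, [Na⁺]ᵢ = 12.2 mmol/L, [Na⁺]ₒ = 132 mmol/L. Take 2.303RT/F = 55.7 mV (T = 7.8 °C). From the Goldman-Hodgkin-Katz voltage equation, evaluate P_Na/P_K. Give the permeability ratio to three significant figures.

Let α = P_Na/P_K. GHK: Vm = 55.7·log₁₀[(Kₒ + α·Naₒ)/(Kᵢ + α·Naᵢ)].
10^(Vm/55.7) = 10^(-58.0/55.7) = 0.09093
So 0.09093·(Kᵢ + α·Naᵢ) = Kₒ + α·Naₒ → α = (0.09093·128.0 − 8.08) / (132.0 − 0.09093·12.2)
α = (11.64 − 8.08) / (132.0 − 1.109) = 3.559/130.9 = 0.02719

0.0272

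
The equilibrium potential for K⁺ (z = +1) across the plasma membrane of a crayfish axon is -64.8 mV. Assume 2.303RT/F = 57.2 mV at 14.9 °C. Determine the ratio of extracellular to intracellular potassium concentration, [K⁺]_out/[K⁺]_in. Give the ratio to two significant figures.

log₁₀([out]/[in]) = E·z/(57.2) = -64.8 × 1 / 57.2 = -1.1329
[out]/[in] = 10^(-1.1329) = 0.07364

0.074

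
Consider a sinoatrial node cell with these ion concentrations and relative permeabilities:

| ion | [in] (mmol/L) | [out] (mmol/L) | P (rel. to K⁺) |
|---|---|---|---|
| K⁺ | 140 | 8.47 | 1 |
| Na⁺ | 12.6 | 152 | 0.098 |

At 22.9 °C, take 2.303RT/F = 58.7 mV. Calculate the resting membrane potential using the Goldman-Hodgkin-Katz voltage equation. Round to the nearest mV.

Vm = 58.7 · log₁₀[(Σ P·[cation]ₒ + Σ P·[anion]ᵢ) / (Σ P·[cation]ᵢ + Σ P·[anion]ₒ)]
Numerator = 1×8.47 + 0.098×152 = 23.37
Denominator = 1×140 + 0.098×12.6 = 141.2
Vm = 58.7 · log₁₀(0.16544) = 58.7 × (-0.7814) = -45.87 mV

-46 mV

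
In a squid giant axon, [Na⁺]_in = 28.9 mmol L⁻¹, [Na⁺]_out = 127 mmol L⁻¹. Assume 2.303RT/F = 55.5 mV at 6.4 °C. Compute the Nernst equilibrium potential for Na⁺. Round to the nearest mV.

E = (55.5/z) · log₁₀([Na⁺]_out/[Na⁺]_in) with z = +1.
= (55.5/1) · log₁₀(127/28.9) = 55.50 · log₁₀(4.394)
= 55.50 · (0.6429) = 35.68 mV

36 mV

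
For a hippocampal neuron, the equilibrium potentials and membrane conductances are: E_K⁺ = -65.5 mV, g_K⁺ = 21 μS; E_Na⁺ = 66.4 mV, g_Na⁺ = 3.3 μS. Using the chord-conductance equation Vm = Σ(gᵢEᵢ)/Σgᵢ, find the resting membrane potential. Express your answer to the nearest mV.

-48 mV

Σ gᵢEᵢ = 21·(-65.5) + 3.3·(66.4) = -1156.38
Σ gᵢ = 21 + 3.3 = 24.3
Vm = -1156.38 / 24.3 = -47.59 mV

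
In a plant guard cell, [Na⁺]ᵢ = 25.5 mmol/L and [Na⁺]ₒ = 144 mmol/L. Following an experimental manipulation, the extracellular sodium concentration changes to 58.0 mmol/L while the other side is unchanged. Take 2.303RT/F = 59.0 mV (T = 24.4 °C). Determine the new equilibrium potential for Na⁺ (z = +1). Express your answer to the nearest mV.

21 mV

After the shift: [Na⁺]_out = 58.0, [Na⁺]_in = 25.5 mmol/L.
E_new = (59.0/1)·log₁₀(58.0/25.5) = 59.00 · (0.3569) = 21.06 mV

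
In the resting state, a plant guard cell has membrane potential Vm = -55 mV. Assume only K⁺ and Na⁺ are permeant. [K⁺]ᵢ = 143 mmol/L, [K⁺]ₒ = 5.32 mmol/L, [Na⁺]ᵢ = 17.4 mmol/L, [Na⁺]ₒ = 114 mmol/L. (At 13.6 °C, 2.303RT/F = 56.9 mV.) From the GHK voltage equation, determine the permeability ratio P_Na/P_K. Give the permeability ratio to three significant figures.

0.0903

Let α = P_Na/P_K. GHK: Vm = 56.9·log₁₀[(Kₒ + α·Naₒ)/(Kᵢ + α·Naᵢ)].
10^(Vm/56.9) = 10^(-55.0/56.9) = 0.10799
So 0.10799·(Kᵢ + α·Naᵢ) = Kₒ + α·Naₒ → α = (0.10799·143.0 − 5.32) / (114.0 − 0.10799·17.4)
α = (15.44 − 5.32) / (114.0 − 1.879) = 10.12/112.1 = 0.09029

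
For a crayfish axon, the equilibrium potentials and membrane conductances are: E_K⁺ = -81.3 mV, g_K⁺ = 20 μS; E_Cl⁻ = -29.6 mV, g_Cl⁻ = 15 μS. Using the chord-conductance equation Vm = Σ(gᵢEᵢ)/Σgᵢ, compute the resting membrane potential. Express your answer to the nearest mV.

-59 mV

Σ gᵢEᵢ = 20·(-81.3) + 15·(-29.6) = -2070.00
Σ gᵢ = 20 + 15 = 35
Vm = -2070.00 / 35 = -59.14 mV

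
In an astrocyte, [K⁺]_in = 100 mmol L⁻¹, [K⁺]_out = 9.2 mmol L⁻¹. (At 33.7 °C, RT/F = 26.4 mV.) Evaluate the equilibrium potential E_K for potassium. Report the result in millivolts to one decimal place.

-63.0 mV

E = (26.4/z) · ln([K⁺]_out/[K⁺]_in) with z = +1.
= (26.4/1) · ln(9.2/100) = 26.40 · ln(0.092)
= 26.40 · (-2.3860) = -62.99 mV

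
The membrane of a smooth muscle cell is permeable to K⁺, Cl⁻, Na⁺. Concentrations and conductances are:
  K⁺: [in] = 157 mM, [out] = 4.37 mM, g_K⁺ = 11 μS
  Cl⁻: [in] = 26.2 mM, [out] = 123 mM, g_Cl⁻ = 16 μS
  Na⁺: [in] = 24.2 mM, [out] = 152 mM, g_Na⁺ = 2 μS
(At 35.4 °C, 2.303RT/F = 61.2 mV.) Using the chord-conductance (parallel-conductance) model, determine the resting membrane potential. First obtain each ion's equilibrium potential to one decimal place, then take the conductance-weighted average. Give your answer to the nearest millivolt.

-55 mV

E_K⁺ = (61.2/1)·log₁₀(4.37/157) = -95.2 mV
E_Cl⁻ = (61.2/-1)·log₁₀(123/26.2) = -41.1 mV
E_Na⁺ = (61.2/1)·log₁₀(152/24.2) = 48.8 mV
Vm = (Σ gᵢEᵢ)/(Σ gᵢ) = (11·-95.2 + 16·-41.1 + 2·48.8) / (11 + 16 + 2)
= -1607.20 / 29 = -55.42 mV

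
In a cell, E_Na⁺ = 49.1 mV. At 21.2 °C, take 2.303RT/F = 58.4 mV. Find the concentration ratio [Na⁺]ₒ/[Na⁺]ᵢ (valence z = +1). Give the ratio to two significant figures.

6.9

log₁₀([out]/[in]) = E·z/(58.4) = 49.1 × 1 / 58.4 = 0.8408
[out]/[in] = 10^(0.8408) = 6.93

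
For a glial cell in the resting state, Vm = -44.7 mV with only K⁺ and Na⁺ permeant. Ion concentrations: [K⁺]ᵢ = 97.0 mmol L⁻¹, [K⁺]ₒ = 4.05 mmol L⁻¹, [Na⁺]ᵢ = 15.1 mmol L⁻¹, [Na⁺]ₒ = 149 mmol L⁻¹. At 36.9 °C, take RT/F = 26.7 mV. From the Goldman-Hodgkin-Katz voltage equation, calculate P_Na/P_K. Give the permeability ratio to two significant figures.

0.097

Let α = P_Na/P_K. GHK: Vm = 26.7·ln[(Kₒ + α·Naₒ)/(Kᵢ + α·Naᵢ)].
e^(Vm/26.7) = e^(-44.7/26.7) = 0.18747
So 0.18747·(Kᵢ + α·Naᵢ) = Kₒ + α·Naₒ → α = (0.18747·97.0 − 4.05) / (149.0 − 0.18747·15.1)
α = (18.18 − 4.05) / (149.0 − 2.831) = 14.13/146.2 = 0.0967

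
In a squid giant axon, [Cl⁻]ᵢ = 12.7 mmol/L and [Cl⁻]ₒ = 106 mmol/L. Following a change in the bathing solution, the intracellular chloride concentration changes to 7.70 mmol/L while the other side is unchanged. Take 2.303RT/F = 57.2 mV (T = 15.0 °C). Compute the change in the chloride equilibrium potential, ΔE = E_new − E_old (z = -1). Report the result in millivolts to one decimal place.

-12.4 mV

E_old = (57.2/-1)·log₁₀(106/12.7) = -52.71 mV
E_new = (57.2/-1)·log₁₀(106/7.70) = -65.14 mV
ΔE = -65.14 − (-52.71) = -12.43 mV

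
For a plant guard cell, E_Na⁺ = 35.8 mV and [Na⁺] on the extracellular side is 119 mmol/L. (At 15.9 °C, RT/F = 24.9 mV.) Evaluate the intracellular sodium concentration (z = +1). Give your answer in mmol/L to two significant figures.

Nernst: E = (24.9/1) · ln([out]/[in]), so ln([out]/[in]) = 35.8 × 1 / 24.9 = 1.4378.
[out]/[in] = e^(1.4378) = 4.211.
[in] = 119 / 4.211 = 28.26 mmol/L.

28 mmol/L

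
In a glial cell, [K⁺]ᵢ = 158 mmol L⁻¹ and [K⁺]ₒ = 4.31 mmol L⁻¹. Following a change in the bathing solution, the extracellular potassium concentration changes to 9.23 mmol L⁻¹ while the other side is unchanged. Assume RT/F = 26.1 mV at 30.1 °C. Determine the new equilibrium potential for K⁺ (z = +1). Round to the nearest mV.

-74 mV

After the shift: [K⁺]_out = 9.23, [K⁺]_in = 158 mmol L⁻¹.
E_new = (26.1/1)·ln(9.23/158) = 26.10 · (-2.8401) = -74.13 mV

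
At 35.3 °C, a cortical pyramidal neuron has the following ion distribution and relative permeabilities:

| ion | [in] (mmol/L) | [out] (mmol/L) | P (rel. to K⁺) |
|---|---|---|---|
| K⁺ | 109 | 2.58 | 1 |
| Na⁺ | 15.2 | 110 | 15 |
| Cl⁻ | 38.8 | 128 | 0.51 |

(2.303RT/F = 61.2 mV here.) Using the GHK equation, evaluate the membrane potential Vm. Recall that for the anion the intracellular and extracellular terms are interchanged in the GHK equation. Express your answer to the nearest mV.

Vm = 61.2 · log₁₀[(Σ P·[cation]ₒ + Σ P·[anion]ᵢ) / (Σ P·[cation]ᵢ + Σ P·[anion]ₒ)]
Numerator = 1×2.58 + 15×110 + 0.51×38.8 = 1672
Denominator = 1×109 + 15×15.2 + 0.51×128 = 402.3
Vm = 61.2 · log₁₀(4.1572) = 61.2 × (0.6188) = 37.87 mV

38 mV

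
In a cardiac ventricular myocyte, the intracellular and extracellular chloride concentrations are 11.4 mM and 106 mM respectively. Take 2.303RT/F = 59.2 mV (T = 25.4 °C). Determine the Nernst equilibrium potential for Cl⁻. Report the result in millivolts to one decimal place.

-57.3 mV

E = (59.2/z) · log₁₀([Cl⁻]_out/[Cl⁻]_in) with z = -1.
For an anion, dividing by z = -1 reverses the sign.
= (59.2/-1) · log₁₀(106/11.4) = -59.20 · log₁₀(9.298)
= -59.20 · (0.9684) = -57.33 mV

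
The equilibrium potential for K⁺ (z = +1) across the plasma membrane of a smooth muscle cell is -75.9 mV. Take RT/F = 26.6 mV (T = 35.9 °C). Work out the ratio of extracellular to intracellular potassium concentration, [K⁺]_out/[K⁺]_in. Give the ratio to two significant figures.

ln([out]/[in]) = E·z/(26.6) = -75.9 × 1 / 26.6 = -2.8534
[out]/[in] = e^(-2.8534) = 0.05765

0.058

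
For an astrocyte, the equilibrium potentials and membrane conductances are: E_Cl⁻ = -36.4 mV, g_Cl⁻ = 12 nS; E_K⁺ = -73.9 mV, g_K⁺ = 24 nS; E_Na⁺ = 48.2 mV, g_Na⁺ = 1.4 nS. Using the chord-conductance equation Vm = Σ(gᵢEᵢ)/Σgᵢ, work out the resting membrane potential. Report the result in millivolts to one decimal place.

-57.3 mV

Σ gᵢEᵢ = 12·(-36.4) + 24·(-73.9) + 1.4·(48.2) = -2142.92
Σ gᵢ = 12 + 24 + 1.4 = 37.4
Vm = -2142.92 / 37.4 = -57.30 mV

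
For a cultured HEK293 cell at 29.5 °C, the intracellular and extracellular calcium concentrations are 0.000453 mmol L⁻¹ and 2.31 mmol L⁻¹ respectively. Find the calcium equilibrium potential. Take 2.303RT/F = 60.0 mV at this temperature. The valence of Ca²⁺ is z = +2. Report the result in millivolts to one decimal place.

111.2 mV

E = (60.0/z) · log₁₀([Ca²⁺]_out/[Ca²⁺]_in) with z = +2.
= (60.0/2) · log₁₀(2.31/0.000453) = 30.00 · log₁₀(5099)
= 30.00 · (3.7075) = 111.23 mV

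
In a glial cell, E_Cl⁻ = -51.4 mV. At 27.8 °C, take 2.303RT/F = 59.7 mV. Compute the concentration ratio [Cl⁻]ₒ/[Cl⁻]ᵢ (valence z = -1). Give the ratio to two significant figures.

log₁₀([out]/[in]) = E·z/(59.7) = -51.4 × -1 / 59.7 = 0.8610
[out]/[in] = 10^(0.8610) = 7.261

7.3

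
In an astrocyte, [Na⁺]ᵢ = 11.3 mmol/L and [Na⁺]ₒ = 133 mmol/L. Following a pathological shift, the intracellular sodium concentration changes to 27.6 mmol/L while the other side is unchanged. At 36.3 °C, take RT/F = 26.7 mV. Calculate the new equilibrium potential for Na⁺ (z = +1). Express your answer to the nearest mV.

42 mV

After the shift: [Na⁺]_out = 133, [Na⁺]_in = 27.6 mmol/L.
E_new = (26.7/1)·ln(133/27.6) = 26.70 · (1.5725) = 41.99 mV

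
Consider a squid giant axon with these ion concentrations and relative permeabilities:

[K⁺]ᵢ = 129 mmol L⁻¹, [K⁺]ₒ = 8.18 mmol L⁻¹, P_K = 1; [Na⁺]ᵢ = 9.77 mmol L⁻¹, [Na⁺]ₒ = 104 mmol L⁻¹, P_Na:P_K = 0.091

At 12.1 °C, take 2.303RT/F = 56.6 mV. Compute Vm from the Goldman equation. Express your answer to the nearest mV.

-49 mV

Vm = 56.6 · log₁₀[(Σ P·[cation]ₒ + Σ P·[anion]ᵢ) / (Σ P·[cation]ᵢ + Σ P·[anion]ₒ)]
Numerator = 1×8.18 + 0.091×104 = 17.64
Denominator = 1×129 + 0.091×9.77 = 129.9
Vm = 56.6 · log₁₀(0.13584) = 56.6 × (-0.8670) = -49.07 mV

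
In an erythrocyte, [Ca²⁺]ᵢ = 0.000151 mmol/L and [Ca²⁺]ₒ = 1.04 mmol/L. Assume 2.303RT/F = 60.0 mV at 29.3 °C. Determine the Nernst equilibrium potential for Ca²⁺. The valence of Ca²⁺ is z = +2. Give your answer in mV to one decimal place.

E = (60.0/z) · log₁₀([Ca²⁺]_out/[Ca²⁺]_in) with z = +2.
= (60.0/2) · log₁₀(1.04/0.000151) = 30.00 · log₁₀(6887)
= 30.00 · (3.8381) = 115.14 mV

115.1 mV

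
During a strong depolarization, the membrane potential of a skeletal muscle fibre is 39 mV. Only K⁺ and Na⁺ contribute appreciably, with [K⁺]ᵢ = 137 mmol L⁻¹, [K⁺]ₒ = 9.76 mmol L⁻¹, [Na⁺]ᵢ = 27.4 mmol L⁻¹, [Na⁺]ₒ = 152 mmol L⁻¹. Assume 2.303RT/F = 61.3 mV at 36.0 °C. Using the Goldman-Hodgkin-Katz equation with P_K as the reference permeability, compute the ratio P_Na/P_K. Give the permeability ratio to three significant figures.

Let α = P_Na/P_K. GHK: Vm = 61.3·log₁₀[(Kₒ + α·Naₒ)/(Kᵢ + α·Naᵢ)].
10^(Vm/61.3) = 10^(39.0/61.3) = 4.3273
So 4.3273·(Kᵢ + α·Naᵢ) = Kₒ + α·Naₒ → α = (4.3273·137.0 − 9.76) / (152.0 − 4.3273·27.4)
α = (592.8 − 9.76) / (152.0 − 118.6) = 583.1/33.43 = 17.44

17.4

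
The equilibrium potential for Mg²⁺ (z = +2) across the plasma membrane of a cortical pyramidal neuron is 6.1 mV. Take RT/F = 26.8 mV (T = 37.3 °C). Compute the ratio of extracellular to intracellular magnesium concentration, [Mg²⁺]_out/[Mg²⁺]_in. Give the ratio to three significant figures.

ln([out]/[in]) = E·z/(26.8) = 6.1 × 2 / 26.8 = 0.4552
[out]/[in] = e^(0.4552) = 1.577

1.58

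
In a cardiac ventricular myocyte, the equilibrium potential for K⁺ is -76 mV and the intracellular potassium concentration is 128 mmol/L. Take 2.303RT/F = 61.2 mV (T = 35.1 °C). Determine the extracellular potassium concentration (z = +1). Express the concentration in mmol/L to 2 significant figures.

7.3 mmol/L

Nernst: E = (61.2/1) · log₁₀([out]/[in]), so log₁₀([out]/[in]) = -76.0 × 1 / 61.2 = -1.2418.
[out]/[in] = 10^(-1.2418) = 0.0573.
[out] = 0.0573 × 128 = 7.335 mmol/L.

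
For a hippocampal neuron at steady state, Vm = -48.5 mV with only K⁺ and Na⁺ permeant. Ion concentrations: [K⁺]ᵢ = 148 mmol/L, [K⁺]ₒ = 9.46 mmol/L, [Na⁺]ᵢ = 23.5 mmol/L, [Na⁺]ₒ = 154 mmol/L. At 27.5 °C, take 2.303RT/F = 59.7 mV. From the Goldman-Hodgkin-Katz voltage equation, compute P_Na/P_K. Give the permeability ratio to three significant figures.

Let α = P_Na/P_K. GHK: Vm = 59.7·log₁₀[(Kₒ + α·Naₒ)/(Kᵢ + α·Naᵢ)].
10^(Vm/59.7) = 10^(-48.5/59.7) = 0.15403
So 0.15403·(Kᵢ + α·Naᵢ) = Kₒ + α·Naₒ → α = (0.15403·148.0 − 9.46) / (154.0 − 0.15403·23.5)
α = (22.8 − 9.46) / (154.0 − 3.62) = 13.34/150.4 = 0.08868

0.0887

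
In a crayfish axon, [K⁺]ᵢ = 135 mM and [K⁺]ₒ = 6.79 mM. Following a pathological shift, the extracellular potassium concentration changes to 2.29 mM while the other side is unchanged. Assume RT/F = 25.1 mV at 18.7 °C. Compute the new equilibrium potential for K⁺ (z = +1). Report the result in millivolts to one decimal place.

-102.3 mV

After the shift: [K⁺]_out = 2.29, [K⁺]_in = 135 mM.
E_new = (25.1/1)·ln(2.29/135) = 25.10 · (-4.0767) = -102.33 mV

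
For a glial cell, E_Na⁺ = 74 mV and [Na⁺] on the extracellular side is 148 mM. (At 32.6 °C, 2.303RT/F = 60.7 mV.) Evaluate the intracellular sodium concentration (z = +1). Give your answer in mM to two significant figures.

8.9 mM

Nernst: E = (60.7/1) · log₁₀([out]/[in]), so log₁₀([out]/[in]) = 74.0 × 1 / 60.7 = 1.2191.
[out]/[in] = 10^(1.2191) = 16.56.
[in] = 148 / 16.56 = 8.936 mM.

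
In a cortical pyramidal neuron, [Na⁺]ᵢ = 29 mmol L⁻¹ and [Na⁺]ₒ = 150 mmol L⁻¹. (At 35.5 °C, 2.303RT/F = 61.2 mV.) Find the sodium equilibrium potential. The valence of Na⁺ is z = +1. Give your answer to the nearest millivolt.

44 mV

E = (61.2/z) · log₁₀([Na⁺]_out/[Na⁺]_in) with z = +1.
= (61.2/1) · log₁₀(150/29) = 61.20 · log₁₀(5.172)
= 61.20 · (0.7137) = 43.68 mV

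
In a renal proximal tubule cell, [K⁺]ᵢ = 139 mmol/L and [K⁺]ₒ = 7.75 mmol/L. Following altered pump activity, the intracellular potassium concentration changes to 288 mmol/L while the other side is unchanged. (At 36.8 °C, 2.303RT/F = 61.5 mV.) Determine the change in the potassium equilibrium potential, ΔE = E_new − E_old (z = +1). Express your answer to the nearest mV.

-19 mV

E_old = (61.5/1)·log₁₀(7.75/139) = -77.10 mV
E_new = (61.5/1)·log₁₀(7.75/288) = -96.56 mV
ΔE = -96.56 − (-77.10) = -19.46 mV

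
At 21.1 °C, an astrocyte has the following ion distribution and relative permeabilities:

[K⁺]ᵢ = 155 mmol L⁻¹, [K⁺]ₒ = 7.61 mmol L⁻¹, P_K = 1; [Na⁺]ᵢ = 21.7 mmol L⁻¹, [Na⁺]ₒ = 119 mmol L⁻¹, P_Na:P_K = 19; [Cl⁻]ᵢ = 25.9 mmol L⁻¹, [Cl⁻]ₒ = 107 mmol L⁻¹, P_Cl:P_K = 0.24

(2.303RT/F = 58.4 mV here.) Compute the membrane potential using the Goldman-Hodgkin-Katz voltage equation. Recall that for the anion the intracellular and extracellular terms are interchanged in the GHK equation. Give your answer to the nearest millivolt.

Vm = 58.4 · log₁₀[(Σ P·[cation]ₒ + Σ P·[anion]ᵢ) / (Σ P·[cation]ᵢ + Σ P·[anion]ₒ)]
Numerator = 1×7.61 + 19×119 + 0.24×25.9 = 2275
Denominator = 1×155 + 19×21.7 + 0.24×107 = 593
Vm = 58.4 · log₁₀(3.8363) = 58.4 × (0.5839) = 34.10 mV

34 mV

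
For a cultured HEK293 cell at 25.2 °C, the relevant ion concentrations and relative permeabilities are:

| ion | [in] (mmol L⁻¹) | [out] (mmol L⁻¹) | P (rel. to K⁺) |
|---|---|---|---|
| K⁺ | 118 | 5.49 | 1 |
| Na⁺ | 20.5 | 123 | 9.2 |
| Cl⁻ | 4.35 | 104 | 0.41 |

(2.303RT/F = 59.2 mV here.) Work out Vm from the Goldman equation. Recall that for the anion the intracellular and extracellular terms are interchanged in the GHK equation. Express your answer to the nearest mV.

30 mV

Vm = 59.2 · log₁₀[(Σ P·[cation]ₒ + Σ P·[anion]ᵢ) / (Σ P·[cation]ᵢ + Σ P·[anion]ₒ)]
Numerator = 1×5.49 + 9.2×123 + 0.41×4.35 = 1139
Denominator = 1×118 + 9.2×20.5 + 0.41×104 = 349.2
Vm = 59.2 · log₁₀(3.261) = 59.2 × (0.5134) = 30.39 mV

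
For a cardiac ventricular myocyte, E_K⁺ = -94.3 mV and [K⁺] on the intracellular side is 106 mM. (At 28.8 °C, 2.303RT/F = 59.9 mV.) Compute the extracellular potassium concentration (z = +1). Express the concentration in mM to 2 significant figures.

Nernst: E = (59.9/1) · log₁₀([out]/[in]), so log₁₀([out]/[in]) = -94.3 × 1 / 59.9 = -1.5743.
[out]/[in] = 10^(-1.5743) = 0.02665.
[out] = 0.02665 × 106 = 2.825 mM.

2.8 mM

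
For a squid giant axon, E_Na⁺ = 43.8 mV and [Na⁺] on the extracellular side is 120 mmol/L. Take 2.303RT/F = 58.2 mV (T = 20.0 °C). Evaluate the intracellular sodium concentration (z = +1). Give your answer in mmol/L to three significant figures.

21.2 mmol/L

Nernst: E = (58.2/1) · log₁₀([out]/[in]), so log₁₀([out]/[in]) = 43.8 × 1 / 58.2 = 0.7526.
[out]/[in] = 10^(0.7526) = 5.657.
[in] = 120 / 5.657 = 21.21 mmol/L.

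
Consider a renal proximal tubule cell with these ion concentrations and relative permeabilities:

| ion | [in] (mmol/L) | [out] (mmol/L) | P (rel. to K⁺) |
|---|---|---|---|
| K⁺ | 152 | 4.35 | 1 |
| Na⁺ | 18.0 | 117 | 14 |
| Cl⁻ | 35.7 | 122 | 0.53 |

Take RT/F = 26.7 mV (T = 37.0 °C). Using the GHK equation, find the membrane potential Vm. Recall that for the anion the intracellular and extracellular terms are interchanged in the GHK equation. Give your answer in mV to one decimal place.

Vm = 26.7 · ln[(Σ P·[cation]ₒ + Σ P·[anion]ᵢ) / (Σ P·[cation]ᵢ + Σ P·[anion]ₒ)]
Numerator = 1×4.35 + 14×117 + 0.53×35.7 = 1661
Denominator = 1×152 + 14×18.0 + 0.53×122 = 468.7
Vm = 26.7 · ln(3.5447) = 26.7 × (1.2655) = 33.79 mV

33.8 mV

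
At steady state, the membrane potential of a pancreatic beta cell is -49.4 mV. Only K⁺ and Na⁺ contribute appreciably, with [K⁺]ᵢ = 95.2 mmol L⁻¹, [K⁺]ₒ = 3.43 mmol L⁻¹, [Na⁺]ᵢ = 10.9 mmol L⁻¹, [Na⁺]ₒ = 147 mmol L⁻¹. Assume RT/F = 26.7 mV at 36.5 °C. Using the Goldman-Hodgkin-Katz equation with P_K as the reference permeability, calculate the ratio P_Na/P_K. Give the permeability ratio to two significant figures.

Let α = P_Na/P_K. GHK: Vm = 26.7·ln[(Kₒ + α·Naₒ)/(Kᵢ + α·Naᵢ)].
e^(Vm/26.7) = e^(-49.4/26.7) = 0.15721
So 0.15721·(Kᵢ + α·Naᵢ) = Kₒ + α·Naₒ → α = (0.15721·95.2 − 3.43) / (147.0 − 0.15721·10.9)
α = (14.97 − 3.43) / (147.0 − 1.714) = 11.54/145.3 = 0.0794

0.079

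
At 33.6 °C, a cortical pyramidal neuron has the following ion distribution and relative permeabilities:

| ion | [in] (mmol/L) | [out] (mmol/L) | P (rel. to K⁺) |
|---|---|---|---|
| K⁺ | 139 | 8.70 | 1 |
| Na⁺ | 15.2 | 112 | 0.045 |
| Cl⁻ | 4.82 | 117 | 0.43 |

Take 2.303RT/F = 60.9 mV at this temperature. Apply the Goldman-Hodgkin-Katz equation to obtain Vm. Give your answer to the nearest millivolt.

-66 mV

Vm = 60.9 · log₁₀[(Σ P·[cation]ₒ + Σ P·[anion]ᵢ) / (Σ P·[cation]ᵢ + Σ P·[anion]ₒ)]
Numerator = 1×8.70 + 0.045×112 + 0.43×4.82 = 15.81
Denominator = 1×139 + 0.045×15.2 + 0.43×117 = 190
Vm = 60.9 · log₁₀(0.083227) = 60.9 × (-1.0797) = -65.76 mV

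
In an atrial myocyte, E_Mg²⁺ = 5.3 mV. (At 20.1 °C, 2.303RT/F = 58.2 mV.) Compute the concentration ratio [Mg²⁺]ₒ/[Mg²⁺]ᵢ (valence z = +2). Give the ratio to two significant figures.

1.5

log₁₀([out]/[in]) = E·z/(58.2) = 5.3 × 2 / 58.2 = 0.1821
[out]/[in] = 10^(0.1821) = 1.521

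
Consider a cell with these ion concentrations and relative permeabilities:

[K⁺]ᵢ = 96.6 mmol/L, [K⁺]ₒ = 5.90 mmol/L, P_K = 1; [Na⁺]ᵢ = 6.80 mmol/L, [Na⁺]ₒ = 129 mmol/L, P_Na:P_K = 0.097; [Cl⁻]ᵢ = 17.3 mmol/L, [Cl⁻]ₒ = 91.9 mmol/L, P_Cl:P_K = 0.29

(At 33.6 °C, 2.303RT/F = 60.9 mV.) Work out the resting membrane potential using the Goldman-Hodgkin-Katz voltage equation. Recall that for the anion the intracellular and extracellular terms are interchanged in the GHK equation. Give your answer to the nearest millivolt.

-44 mV

Vm = 60.9 · log₁₀[(Σ P·[cation]ₒ + Σ P·[anion]ᵢ) / (Σ P·[cation]ᵢ + Σ P·[anion]ₒ)]
Numerator = 1×5.90 + 0.097×129 + 0.29×17.3 = 23.43
Denominator = 1×96.6 + 0.097×6.80 + 0.29×91.9 = 123.9
Vm = 60.9 · log₁₀(0.18909) = 60.9 × (-0.7233) = -44.05 mV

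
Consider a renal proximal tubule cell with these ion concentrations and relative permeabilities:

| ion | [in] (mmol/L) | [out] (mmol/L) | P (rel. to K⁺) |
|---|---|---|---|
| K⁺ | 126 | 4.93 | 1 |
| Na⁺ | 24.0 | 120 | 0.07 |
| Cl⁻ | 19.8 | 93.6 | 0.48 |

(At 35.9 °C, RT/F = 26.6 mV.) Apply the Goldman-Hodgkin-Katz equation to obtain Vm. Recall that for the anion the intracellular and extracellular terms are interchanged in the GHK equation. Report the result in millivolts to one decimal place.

Vm = 26.6 · ln[(Σ P·[cation]ₒ + Σ P·[anion]ᵢ) / (Σ P·[cation]ᵢ + Σ P·[anion]ₒ)]
Numerator = 1×4.93 + 0.07×120 + 0.48×19.8 = 22.83
Denominator = 1×126 + 0.07×24.0 + 0.48×93.6 = 172.6
Vm = 26.6 · ln(0.13229) = 26.6 × (-2.0228) = -53.81 mV

-53.8 mV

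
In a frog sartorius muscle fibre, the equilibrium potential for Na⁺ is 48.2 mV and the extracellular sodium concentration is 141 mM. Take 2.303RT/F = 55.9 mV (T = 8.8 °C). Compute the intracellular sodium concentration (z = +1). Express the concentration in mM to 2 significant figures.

Nernst: E = (55.9/1) · log₁₀([out]/[in]), so log₁₀([out]/[in]) = 48.2 × 1 / 55.9 = 0.8623.
[out]/[in] = 10^(0.8623) = 7.282.
[in] = 141 / 7.282 = 19.36 mM.

19 mM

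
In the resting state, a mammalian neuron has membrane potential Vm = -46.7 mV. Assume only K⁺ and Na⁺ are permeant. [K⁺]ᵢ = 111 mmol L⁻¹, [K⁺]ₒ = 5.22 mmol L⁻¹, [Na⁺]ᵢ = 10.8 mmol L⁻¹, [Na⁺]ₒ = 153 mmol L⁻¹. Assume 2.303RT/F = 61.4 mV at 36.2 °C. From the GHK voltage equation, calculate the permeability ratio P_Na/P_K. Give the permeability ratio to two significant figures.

0.093

Let α = P_Na/P_K. GHK: Vm = 61.4·log₁₀[(Kₒ + α·Naₒ)/(Kᵢ + α·Naᵢ)].
10^(Vm/61.4) = 10^(-46.7/61.4) = 0.17355
So 0.17355·(Kᵢ + α·Naᵢ) = Kₒ + α·Naₒ → α = (0.17355·111.0 − 5.22) / (153.0 − 0.17355·10.8)
α = (19.26 − 5.22) / (153.0 − 1.874) = 14.04/151.1 = 0.09293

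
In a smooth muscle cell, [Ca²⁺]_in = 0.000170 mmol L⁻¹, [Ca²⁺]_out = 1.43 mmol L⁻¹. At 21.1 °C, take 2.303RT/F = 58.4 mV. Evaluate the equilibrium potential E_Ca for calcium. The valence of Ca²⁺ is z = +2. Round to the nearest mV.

E = (58.4/z) · log₁₀([Ca²⁺]_out/[Ca²⁺]_in) with z = +2.
= (58.4/2) · log₁₀(1.43/0.000170) = 29.20 · log₁₀(8412)
= 29.20 · (3.9249) = 114.61 mV

115 mV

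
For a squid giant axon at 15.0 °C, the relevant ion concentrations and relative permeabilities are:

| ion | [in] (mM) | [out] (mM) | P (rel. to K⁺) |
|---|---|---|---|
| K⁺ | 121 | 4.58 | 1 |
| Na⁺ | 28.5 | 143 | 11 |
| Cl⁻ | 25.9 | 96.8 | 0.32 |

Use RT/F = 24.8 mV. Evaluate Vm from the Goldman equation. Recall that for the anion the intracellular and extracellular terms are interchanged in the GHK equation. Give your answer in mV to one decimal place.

30.4 mV

Vm = 24.8 · ln[(Σ P·[cation]ₒ + Σ P·[anion]ᵢ) / (Σ P·[cation]ᵢ + Σ P·[anion]ₒ)]
Numerator = 1×4.58 + 11×143 + 0.32×25.9 = 1586
Denominator = 1×121 + 11×28.5 + 0.32×96.8 = 465.5
Vm = 24.8 · ln(3.407) = 24.8 × (1.2258) = 30.40 mV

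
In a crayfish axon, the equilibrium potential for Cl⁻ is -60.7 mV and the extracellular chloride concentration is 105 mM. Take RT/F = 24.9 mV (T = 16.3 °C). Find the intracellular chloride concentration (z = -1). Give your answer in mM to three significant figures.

9.17 mM

Nernst: E = (24.9/-1) · ln([out]/[in]), so ln([out]/[in]) = -60.7 × -1 / 24.9 = 2.4378.
[out]/[in] = e^(2.4378) = 11.45.
[in] = 105 / 11.45 = 9.172 mM.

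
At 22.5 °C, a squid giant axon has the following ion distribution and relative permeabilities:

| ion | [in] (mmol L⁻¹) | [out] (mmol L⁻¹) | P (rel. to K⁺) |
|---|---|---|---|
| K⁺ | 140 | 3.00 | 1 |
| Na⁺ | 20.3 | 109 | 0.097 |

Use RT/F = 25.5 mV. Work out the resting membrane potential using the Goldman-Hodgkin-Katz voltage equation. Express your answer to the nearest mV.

-60 mV

Vm = 25.5 · ln[(Σ P·[cation]ₒ + Σ P·[anion]ᵢ) / (Σ P·[cation]ᵢ + Σ P·[anion]ₒ)]
Numerator = 1×3.00 + 0.097×109 = 13.57
Denominator = 1×140 + 0.097×20.3 = 142
Vm = 25.5 · ln(0.095605) = 25.5 × (-2.3475) = -59.86 mV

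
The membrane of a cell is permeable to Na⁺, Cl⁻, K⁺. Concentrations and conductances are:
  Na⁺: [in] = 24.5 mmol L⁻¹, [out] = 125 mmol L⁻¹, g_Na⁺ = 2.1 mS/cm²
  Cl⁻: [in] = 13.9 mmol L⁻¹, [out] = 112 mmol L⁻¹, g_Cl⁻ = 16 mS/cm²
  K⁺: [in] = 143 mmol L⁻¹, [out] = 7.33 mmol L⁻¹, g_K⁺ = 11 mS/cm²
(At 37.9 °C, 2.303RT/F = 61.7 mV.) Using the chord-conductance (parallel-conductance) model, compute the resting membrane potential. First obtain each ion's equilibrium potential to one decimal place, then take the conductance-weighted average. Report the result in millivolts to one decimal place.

E_Na⁺ = (61.7/1)·log₁₀(125/24.5) = 43.7 mV
E_Cl⁻ = (61.7/-1)·log₁₀(112/13.9) = -55.9 mV
E_K⁺ = (61.7/1)·log₁₀(7.33/143) = -79.6 mV
Vm = (Σ gᵢEᵢ)/(Σ gᵢ) = (2.1·43.7 + 16·-55.9 + 11·-79.6) / (2.1 + 16 + 11)
= -1678.23 / 29.1 = -57.67 mV

-57.7 mV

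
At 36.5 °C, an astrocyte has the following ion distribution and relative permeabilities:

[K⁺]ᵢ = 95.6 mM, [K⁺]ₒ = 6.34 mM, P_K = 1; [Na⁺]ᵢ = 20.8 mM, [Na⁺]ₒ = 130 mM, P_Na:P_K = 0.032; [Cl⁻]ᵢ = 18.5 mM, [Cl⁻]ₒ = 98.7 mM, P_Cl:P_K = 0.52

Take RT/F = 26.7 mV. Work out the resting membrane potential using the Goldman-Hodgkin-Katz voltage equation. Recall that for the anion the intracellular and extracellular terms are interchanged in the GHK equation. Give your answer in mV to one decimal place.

Vm = 26.7 · ln[(Σ P·[cation]ₒ + Σ P·[anion]ᵢ) / (Σ P·[cation]ᵢ + Σ P·[anion]ₒ)]
Numerator = 1×6.34 + 0.032×130 + 0.52×18.5 = 20.12
Denominator = 1×95.6 + 0.032×20.8 + 0.52×98.7 = 147.6
Vm = 26.7 · ln(0.13632) = 26.7 × (-1.9927) = -53.21 mV

-53.2 mV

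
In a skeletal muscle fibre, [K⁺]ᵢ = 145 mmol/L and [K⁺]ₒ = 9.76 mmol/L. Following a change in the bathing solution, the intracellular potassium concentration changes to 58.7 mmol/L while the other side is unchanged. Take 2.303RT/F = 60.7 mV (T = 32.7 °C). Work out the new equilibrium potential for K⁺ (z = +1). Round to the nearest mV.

-47 mV

After the shift: [K⁺]_out = 9.76, [K⁺]_in = 58.7 mmol/L.
E_new = (60.7/1)·log₁₀(9.76/58.7) = 60.70 · (-0.7792) = -47.30 mV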